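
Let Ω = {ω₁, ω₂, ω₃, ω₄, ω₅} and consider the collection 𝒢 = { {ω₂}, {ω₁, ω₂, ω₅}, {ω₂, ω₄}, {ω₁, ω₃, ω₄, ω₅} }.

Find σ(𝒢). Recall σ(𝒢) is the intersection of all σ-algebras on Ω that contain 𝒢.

σ(𝒢) (16 sets): { {}, {ω₂}, {ω₃}, {ω₄}, {ω₁, ω₅}, {ω₂, ω₃}, {ω₂, ω₄}, {ω₃, ω₄}, {ω₁, ω₂, ω₅}, {ω₁, ω₃, ω₅}, {ω₁, ω₄, ω₅}, {ω₂, ω₃, ω₄}, {ω₁, ω₂, ω₃, ω₅}, {ω₁, ω₂, ω₄, ω₅}, {ω₁, ω₃, ω₄, ω₅}, Ω }

Derivation:
Take S₀ = 𝒢 ∪ {∅, Ω} = { {}, {ω₂}, {ω₂, ω₄}, {ω₁, ω₂, ω₅}, {ω₁, ω₃, ω₄, ω₅}, Ω }.
Round 1 adds 3:
  {ω₃, ω₄}  = complement {ω₁, ω₂, ω₅}
  {ω₁, ω₃, ω₅}  = complement {ω₂, ω₄}
  {ω₁, ω₂, ω₄, ω₅}  = {ω₁, ω₂, ω₅} ∪ {ω₂, ω₄}
  |family| = 9
Round 2. New:
  {ω₃}  = complement {ω₁, ω₂, ω₄, ω₅}
  {ω₂, ω₃, ω₄}  = {ω₃, ω₄} ∪ {ω₂}
  {ω₁, ω₂, ω₃, ω₅}  = {ω₁, ω₃, ω₅} ∪ {ω₂}
  |family| = 12
Round 3 (3 new):
  {ω₄}  = complement {ω₁, ω₂, ω₃, ω₅}
  {ω₁, ω₅}  = complement {ω₂, ω₃, ω₄}
  {ω₂, ω₃}  = {ω₃} ∪ {ω₂}
  |family| = 15
Round 4. New:
  {ω₁, ω₄, ω₅}  = complement {ω₂, ω₃}
  |family| = 16
Round 5: stable.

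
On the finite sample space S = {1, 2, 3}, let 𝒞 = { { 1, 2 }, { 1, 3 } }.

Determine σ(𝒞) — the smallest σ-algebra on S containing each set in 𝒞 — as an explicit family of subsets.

σ(𝒞) = { {}, { 1 }, { 2 }, { 3 }, { 1, 2 }, { 1, 3 }, { 2, 3 }, S }

Derivation:
Start: 𝒞 ∪ {∅, S} = { {}, { 1, 2 }, { 1, 3 }, S }.
Step 1. New:
  { 2 }  = S∖{ 1, 3 }
  { 3 }  = S∖{ 1, 2 }
  |family| = 6
Step 2. New:
  { 2, 3 }  = { 3 } ∪ { 2 }
  |family| = 7
Step 3: +1 →
  { 1 }  = S∖{ 2, 3 }
  |family| = 8
Step 4: already closed under ᶜ and ∪.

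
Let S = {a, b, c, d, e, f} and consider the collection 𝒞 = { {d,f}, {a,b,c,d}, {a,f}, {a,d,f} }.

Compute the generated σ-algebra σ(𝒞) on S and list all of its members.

|σ(𝒞)| = 32.  σ(𝒞) = { {}, {a}, {d}, {e}, {f}, {a,d}, {a,e}, {a,f}, {b,c}, {d,e}, {d,f}, {e,f}, {a,b,c}, {a,d,e}, {a,d,f}, {a,e,f}, {b,c,d}, {b,c,e}, {b,c,f}, {d,e,f}, {a,b,c,d}, {a,b,c,e}, {a,b,c,f}, {a,d,e,f}, {b,c,d,e}, {b,c,d,f}, {b,c,e,f}, {a,b,c,d,e}, {a,b,c,d,f}, {a,b,c,e,f}, {b,c,d,e,f}, S }

Working:
Begin from { {}, {a,f}, {d,f}, {a,d,f}, {a,b,c,d}, S } (that is, 𝒞 plus ∅ and S).
Pass 1 adds 5:
  {e,f}  = S∖{a,b,c,d}
  {b,c,e}  = S∖{a,d,f}
  {a,b,c,e}  = S∖{d,f}
  {b,c,d,e}  = S∖{a,f}
  {a,b,c,d,f}  = {a,f} ∪ {a,b,c,d}
  (now 11)
Pass 2. New:
  {e}  = S∖{a,b,c,d,f}
  {a,e,f}  = {e,f} ∪ {a,f}
  {d,e,f}  = {e,f} ∪ {d,f}
  {a,d,e,f}  = {e,f} ∪ {a,d,f}
  {b,c,e,f}  = {e,f} ∪ {b,c,e}
  {a,b,c,d,e}  = {b,c,d,e} ∪ {a,b,c,d}
  {a,b,c,e,f}  = {e,f} ∪ {a,b,c,e}
  {b,c,d,e,f}  = {e,f} ∪ {b,c,d,e}
  (now 19)
Pass 3. New:
  {a}  = S∖{b,c,d,e,f}
  {d}  = S∖{a,b,c,e,f}
  {f}  = S∖{a,b,c,d,e}
  {a,d}  = S∖{b,c,e,f}
  {b,c}  = S∖{a,d,e,f}
  {a,b,c}  = S∖{d,e,f}
  {b,c,d}  = S∖{a,e,f}
  (now 26)
Pass 4. New:
  {a,e}  = {a} ∪ {e}
  {d,e}  = {e} ∪ {d}
  {a,d,e}  = {e} ∪ {a,d}
  {b,c,f}  = {f} ∪ {b,c}
  {a,b,c,f}  = {a,b,c} ∪ {a,f}
  {b,c,d,f}  = {b,c,d} ∪ {f}
  (now 32)
After Pass 5 the family is unchanged; done.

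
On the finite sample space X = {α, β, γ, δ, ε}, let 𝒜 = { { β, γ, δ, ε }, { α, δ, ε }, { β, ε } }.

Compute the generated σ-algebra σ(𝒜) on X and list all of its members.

|σ(𝒜)| = 32.  σ(𝒜) = { ∅, { α }, { β }, { γ }, { δ }, { ε }, { α, β }, { α, γ }, { α, δ }, { α, ε }, { β, γ }, { β, δ }, { β, ε }, { γ, δ }, { γ, ε }, { δ, ε }, { α, β, γ }, { α, β, δ }, { α, β, ε }, { α, γ, δ }, { α, γ, ε }, { α, δ, ε }, { β, γ, δ }, { β, γ, ε }, { β, δ, ε }, { γ, δ, ε }, { α, β, γ, δ }, { α, β, γ, ε }, { α, β, δ, ε }, { α, γ, δ, ε }, { β, γ, δ, ε }, X }

Check:
Start: 𝒜 ∪ {∅, X} = { ∅, { β, ε }, { α, δ, ε }, { β, γ, δ, ε }, X }.
Step 1 (4 new):
  { α }  = { β, γ, δ, ε }ᶜ
  { β, γ }  = { α, δ, ε }ᶜ
  { α, γ, δ }  = { β, ε }ᶜ
  { α, β, δ, ε }  = { α, δ, ε } ∪ { β, ε }
  — 9 sets.
Step 2. New:
  { γ }  = { α, β, δ, ε }ᶜ
  { α, β, γ }  = { β, γ } ∪ { α }
  { α, β, ε }  = { β, ε } ∪ { α }
  { β, γ, ε }  = { β, ε } ∪ { β, γ }
  { α, β, γ, δ }  = { α, γ, δ } ∪ { β, γ }
  { α, γ, δ, ε }  = { α, δ, ε } ∪ { α, γ, δ }
  — 15 sets.
Step 3 adds 7:
  { β }  = { α, γ, δ, ε }ᶜ
  { ε }  = { α, β, γ, δ }ᶜ
  { α, γ }  = { γ } ∪ { α }
  { α, δ }  = { β, γ, ε }ᶜ
  { γ, δ }  = { α, β, ε }ᶜ
  { δ, ε }  = { α, β, γ }ᶜ
  { α, β, γ, ε }  = { γ } ∪ { α, β, ε }
  — 22 sets.
Step 4. New:
  { δ }  = { α, β, γ, ε }ᶜ
  { α, β }  = { β } ∪ { α }
  { α, ε }  = { ε } ∪ { α }
  { γ, ε }  = { ε } ∪ { γ }
  { α, β, δ }  = { β } ∪ { α, δ }
  { α, γ, ε }  = { α, γ } ∪ { ε }
  { β, γ, δ }  = { γ, δ } ∪ { β }
  { β, δ, ε }  = { α, γ }ᶜ
  { γ, δ, ε }  = { γ, δ } ∪ { δ, ε }
  — 31 sets.
Step 5. New:
  { β, δ }  = { α, γ, ε }ᶜ
  — 32 sets.
Step 6: no new sets; the family is a σ-algebra.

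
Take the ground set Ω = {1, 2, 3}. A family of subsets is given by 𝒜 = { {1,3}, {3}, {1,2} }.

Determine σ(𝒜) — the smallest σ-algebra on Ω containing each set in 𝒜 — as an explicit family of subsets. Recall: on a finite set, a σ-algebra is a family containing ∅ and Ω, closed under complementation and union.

Initial family (5 sets): { ∅, {3}, {1,2}, {1,3}, Ω }.
Iteration 1. New:
  {2}  = Ω∖{1,3}
Iteration 2: 1 new —
  {2,3}  = {3} ∪ {2}
Iteration 3: 1 new —
  {1}  = Ω∖{2,3}
After Iteration 4 the family is unchanged; done.

Therefore σ(𝒜) = { ∅, {1}, {2}, {3}, {1,2}, {1,3}, {2,3}, Ω } (|σ(𝒜)| = 8).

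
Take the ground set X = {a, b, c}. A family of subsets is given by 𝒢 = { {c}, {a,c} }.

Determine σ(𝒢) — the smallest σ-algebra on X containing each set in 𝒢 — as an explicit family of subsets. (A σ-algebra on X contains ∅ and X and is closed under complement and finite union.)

Initial family (4 sets): { ∅, {c}, {a,c}, X }.
Iteration 1: +2 →
  {b}  = {a,c}ᶜ
  {a,b}  = {c}ᶜ
  (now 6)
Iteration 2 adds 1:
  {b,c}  = {c} ∪ {b}
  (now 7)
Iteration 3. New:
  {a}  = {b,c}ᶜ
  (now 8)
Iteration 4: stable.

|σ(𝒢)| = 8.  σ(𝒢) = { ∅, {a}, {b}, {c}, {a,b}, {a,c}, {b,c}, X }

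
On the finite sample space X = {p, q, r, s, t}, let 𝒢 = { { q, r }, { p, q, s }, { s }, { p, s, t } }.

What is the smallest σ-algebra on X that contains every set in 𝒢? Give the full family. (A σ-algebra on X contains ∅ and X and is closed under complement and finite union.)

Answer: σ(𝒢) = { ∅, { p }, { q }, { r }, { s }, { t }, { p, q }, { p, r }, { p, s }, { p, t }, { q, r }, { q, s }, { q, t }, { r, s }, { r, t }, { s, t }, { p, q, r }, { p, q, s }, { p, q, t }, { p, r, s }, { p, r, t }, { p, s, t }, { q, r, s }, { q, r, t }, { q, s, t }, { r, s, t }, { p, q, r, s }, { p, q, r, t }, { p, q, s, t }, { p, r, s, t }, { q, r, s, t }, X }

Derivation:
Initial family (6 sets): { ∅, { s }, { q, r }, { p, q, s }, { p, s, t }, X }.
Round 1. New:
  { r, t }  = ᶜ of { p, q, s }
  { q, r, s }  = { q, r } ∪ { s }
  { p, q, r, s }  = { q, r } ∪ { p, q, s }
  { p, q, r, t }  = ᶜ of { s }
  { p, q, s, t }  = { p, s, t } ∪ { p, q, s }
  |family| = 11
Round 2 adds 7:
  { r }  = ᶜ of { p, q, s, t }
  { t }  = ᶜ of { p, q, r, s }
  { p, t }  = ᶜ of { q, r, s }
  { q, r, t }  = { q, r } ∪ { r, t }
  { r, s, t }  = { s } ∪ { r, t }
  { p, r, s, t }  = { p, s, t } ∪ { r, t }
  { q, r, s, t }  = { q, r, s } ∪ { r, t }
  |family| = 18
Round 3: 7 new —
  { p }  = ᶜ of { q, r, s, t }
  { q }  = ᶜ of { p, r, s, t }
  { p, q }  = ᶜ of { r, s, t }
  { p, s }  = ᶜ of { q, r, t }
  { r, s }  = { r } ∪ { s }
  { s, t }  = { s } ∪ { t }
  { p, r, t }  = { r } ∪ { p, t }
  |family| = 25
Round 4: 7 new —
  { p, r }  = { r } ∪ { p }
  { q, s }  = ᶜ of { p, r, t }
  { q, t }  = { q } ∪ { t }
  { p, q, r }  = ᶜ of { s, t }
  { p, q, t }  = ᶜ of { r, s }
  { p, r, s }  = { r, s } ∪ { p, s }
  { q, s, t }  = { q } ∪ { s, t }
  |family| = 32
After Round 5 the family is unchanged; done.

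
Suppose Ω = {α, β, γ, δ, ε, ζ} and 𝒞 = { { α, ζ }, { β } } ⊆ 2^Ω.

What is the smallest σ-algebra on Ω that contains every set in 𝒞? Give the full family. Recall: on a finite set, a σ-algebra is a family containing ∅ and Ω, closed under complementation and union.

Answer: σ(𝒞) = { {}, { β }, { α, ζ }, { α, β, ζ }, { γ, δ, ε }, { β, γ, δ, ε }, { α, γ, δ, ε, ζ }, Ω }

Trace:
Take S₀ = 𝒞 ∪ {∅, Ω} = { {}, { β }, { α, ζ }, Ω }.
Step 1: +3 →
  { α, β, ζ }  = { β } ∪ { α, ζ }
  { β, γ, δ, ε }  = Ω∖{ α, ζ }
  { α, γ, δ, ε, ζ }  = Ω∖{ β }
Step 2: 1 new —
  { γ, δ, ε }  = Ω∖{ α, β, ζ }
After Step 3 the family is unchanged; done.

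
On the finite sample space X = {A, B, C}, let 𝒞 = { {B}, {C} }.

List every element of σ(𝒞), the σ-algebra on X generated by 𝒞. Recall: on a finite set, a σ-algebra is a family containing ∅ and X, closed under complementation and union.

Take S₀ = 𝒞 ∪ {∅, X} = { {}, {B}, {C}, X }.
Round 1 (3 new):
  {A, B}  = ᶜ of {C}
  {A, C}  = ᶜ of {B}
  {B, C}  = {C} ∪ {B}
  — 7 sets.
Round 2. New:
  {A}  = ᶜ of {B, C}
  — 8 sets.
Round 3: already closed under ᶜ and ∪.

Therefore σ(𝒞) = { {}, {A}, {B}, {C}, {A, B}, {A, C}, {B, C}, X } (|σ(𝒞)| = 8).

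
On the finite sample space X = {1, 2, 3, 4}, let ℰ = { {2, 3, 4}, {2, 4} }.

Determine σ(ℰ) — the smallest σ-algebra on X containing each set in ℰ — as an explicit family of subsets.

Initial family (4 sets): { ∅, {2, 4}, {2, 3, 4}, X }.
Iteration 1 adds 2:
  {1}  = {2, 3, 4}ᶜ
  {1, 3}  = {2, 4}ᶜ
  [6 total]
Iteration 2. New:
  {1, 2, 4}  = {2, 4} ∪ {1}
  [7 total]
Iteration 3: 1 new —
  {3}  = {1, 2, 4}ᶜ
  [8 total]
Iteration 4: stable.

Hence σ(ℰ) has 8 members: { ∅, {1}, {3}, {1, 3}, {2, 4}, {1, 2, 4}, {2, 3, 4}, X }.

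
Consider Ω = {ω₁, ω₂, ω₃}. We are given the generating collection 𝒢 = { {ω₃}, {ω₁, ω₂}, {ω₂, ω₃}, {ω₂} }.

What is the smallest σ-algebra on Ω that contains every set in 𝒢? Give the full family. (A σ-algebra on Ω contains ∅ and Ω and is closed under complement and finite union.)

Initial family (6 sets): { {}, {ω₂}, {ω₃}, {ω₁, ω₂}, {ω₂, ω₃}, Ω }.
Round 1: +2 →
  {ω₁}  = complement {ω₂, ω₃}
  {ω₁, ω₃}  = complement {ω₂}
  [8 total]
Round 2: already closed under ᶜ and ∪.

σ(𝒢) = { {}, {ω₁}, {ω₂}, {ω₃}, {ω₁, ω₂}, {ω₁, ω₃}, {ω₂, ω₃}, Ω }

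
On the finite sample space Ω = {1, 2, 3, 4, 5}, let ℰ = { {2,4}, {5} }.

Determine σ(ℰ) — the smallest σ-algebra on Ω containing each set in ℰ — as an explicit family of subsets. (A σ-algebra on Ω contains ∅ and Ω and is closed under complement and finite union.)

Take S₀ = ℰ ∪ {∅, Ω} = { {}, {5}, {2,4}, Ω }.
Round 1 (3 new):
  {1,3,5}  = ᶜ of {2,4}
  {2,4,5}  = {2,4} ∪ {5}
  {1,2,3,4}  = ᶜ of {5}
  |family| = 7
Round 2: 1 new —
  {1,3}  = ᶜ of {2,4,5}
  |family| = 8
After Round 3 the family is unchanged; done.

σ(ℰ) = { {}, {5}, {1,3}, {2,4}, {1,3,5}, {2,4,5}, {1,2,3,4}, Ω }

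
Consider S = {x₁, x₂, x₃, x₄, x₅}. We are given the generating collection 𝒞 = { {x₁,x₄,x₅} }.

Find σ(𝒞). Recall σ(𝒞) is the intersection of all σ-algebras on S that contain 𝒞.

σ(𝒞) (4 sets): { {}, {x₂,x₃}, {x₁,x₄,x₅}, S }

Derivation:
Seed the family with 𝒞 together with ∅ and S: { {}, {x₁,x₄,x₅}, S }.
Iteration 1 (1 new):
  {x₂,x₃}  = ᶜ of {x₁,x₄,x₅}
  [4 total]
Iteration 2: stable.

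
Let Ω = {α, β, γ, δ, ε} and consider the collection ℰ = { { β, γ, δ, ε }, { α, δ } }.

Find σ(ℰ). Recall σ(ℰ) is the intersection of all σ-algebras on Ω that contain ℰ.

Take S₀ = ℰ ∪ {∅, Ω} = { {}, { α, δ }, { β, γ, δ, ε }, Ω }.
Pass 1 (2 new):
  { α }  = { β, γ, δ, ε }ᶜ
  { β, γ, ε }  = { α, δ }ᶜ
Pass 2 adds 1:
  { α, β, γ, ε }  = { β, γ, ε } ∪ { α }
Pass 3: 1 new —
  { δ }  = { α, β, γ, ε }ᶜ
Pass 4: no new sets; the family is a σ-algebra.

Hence σ(ℰ) has 8 members: { {}, { α }, { δ }, { α, δ }, { β, γ, ε }, { α, β, γ, ε }, { β, γ, δ, ε }, Ω }.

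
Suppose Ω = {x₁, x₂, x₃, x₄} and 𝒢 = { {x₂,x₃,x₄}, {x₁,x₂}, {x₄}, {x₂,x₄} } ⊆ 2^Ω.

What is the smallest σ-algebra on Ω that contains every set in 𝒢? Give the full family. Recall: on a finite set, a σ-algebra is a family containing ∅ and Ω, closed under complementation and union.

Answer: σ(𝒢) = { {}, {x₁}, {x₂}, {x₃}, {x₄}, {x₁,x₂}, {x₁,x₃}, {x₁,x₄}, {x₂,x₃}, {x₂,x₄}, {x₃,x₄}, {x₁,x₂,x₃}, {x₁,x₂,x₄}, {x₁,x₃,x₄}, {x₂,x₃,x₄}, Ω }

Working:
Take S₀ = 𝒢 ∪ {∅, Ω} = { {}, {x₄}, {x₁,x₂}, {x₂,x₄}, {x₂,x₃,x₄}, Ω }.
Iteration 1 adds 5:
  {x₁}  = ᶜ of {x₂,x₃,x₄}
  {x₁,x₃}  = ᶜ of {x₂,x₄}
  {x₃,x₄}  = ᶜ of {x₁,x₂}
  {x₁,x₂,x₃}  = ᶜ of {x₄}
  {x₁,x₂,x₄}  = {x₁,x₂} ∪ {x₄}
Iteration 2 adds 3:
  {x₃}  = ᶜ of {x₁,x₂,x₄}
  {x₁,x₄}  = {x₄} ∪ {x₁}
  {x₁,x₃,x₄}  = {x₃,x₄} ∪ {x₁,x₃}
Iteration 3 adds 2:
  {x₂}  = ᶜ of {x₁,x₃,x₄}
  {x₂,x₃}  = ᶜ of {x₁,x₄}
Iteration 4: closed — nothing new.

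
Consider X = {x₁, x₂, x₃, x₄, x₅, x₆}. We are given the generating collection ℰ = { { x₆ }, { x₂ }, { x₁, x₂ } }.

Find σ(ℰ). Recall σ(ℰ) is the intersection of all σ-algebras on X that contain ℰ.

Begin from { {}, { x₂ }, { x₆ }, { x₁, x₂ }, X } (that is, ℰ plus ∅ and X).
Step 1: +5 →
  { x₂, x₆ }  = { x₂ } ∪ { x₆ }
  { x₁, x₂, x₆ }  = { x₁, x₂ } ∪ { x₆ }
  { x₃, x₄, x₅, x₆ }  = complement { x₁, x₂ }
  { x₁, x₂, x₃, x₄, x₅ }  = complement { x₆ }
  { x₁, x₃, x₄, x₅, x₆ }  = complement { x₂ }
  (now 10)
Step 2 (3 new):
  { x₃, x₄, x₅ }  = complement { x₁, x₂, x₆ }
  { x₁, x₃, x₄, x₅ }  = complement { x₂, x₆ }
  { x₂, x₃, x₄, x₅, x₆ }  = { x₃, x₄, x₅, x₆ } ∪ { x₂ }
  (now 13)
Step 3 adds 2:
  { x₁ }  = complement { x₂, x₃, x₄, x₅, x₆ }
  { x₂, x₃, x₄, x₅ }  = { x₃, x₄, x₅ } ∪ { x₂ }
  (now 15)
Step 4: 1 new —
  { x₁, x₆ }  = complement { x₂, x₃, x₄, x₅ }
  (now 16)
Step 5: no new sets; the family is a σ-algebra.

σ(ℰ) = { {}, { x₁ }, { x₂ }, { x₆ }, { x₁, x₂ }, { x₁, x₆ }, { x₂, x₆ }, { x₁, x₂, x₆ }, { x₃, x₄, x₅ }, { x₁, x₃, x₄, x₅ }, { x₂, x₃, x₄, x₅ }, { x₃, x₄, x₅, x₆ }, { x₁, x₂, x₃, x₄, x₅ }, { x₁, x₃, x₄, x₅, x₆ }, { x₂, x₃, x₄, x₅, x₆ }, X }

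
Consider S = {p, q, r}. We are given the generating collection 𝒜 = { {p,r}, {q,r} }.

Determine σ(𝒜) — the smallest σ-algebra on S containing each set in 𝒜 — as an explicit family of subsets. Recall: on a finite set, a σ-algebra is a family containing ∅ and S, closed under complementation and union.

σ(𝒜) = { ∅, {p}, {q}, {r}, {p,q}, {p,r}, {q,r}, S }

Working:
Seed the family with 𝒜 together with ∅ and S: { ∅, {p,r}, {q,r}, S }.
Pass 1 adds 2:
  {p}  = ᶜ of {q,r}
  {q}  = ᶜ of {p,r}
  [6 total]
Pass 2 adds 1:
  {p,q}  = {q} ∪ {p}
  [7 total]
Pass 3: +1 →
  {r}  = ᶜ of {p,q}
  [8 total]
Pass 4: stable.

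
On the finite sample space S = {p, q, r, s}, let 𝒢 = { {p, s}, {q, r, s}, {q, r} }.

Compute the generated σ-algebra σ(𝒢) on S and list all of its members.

Initial family (5 sets): { ∅, {p, s}, {q, r}, {q, r, s}, S }.
Iteration 1 adds 1:
  {p}  = ᶜ of {q, r, s}
  (now 6)
Iteration 2 (1 new):
  {p, q, r}  = {q, r} ∪ {p}
  (now 7)
Iteration 3: +1 →
  {s}  = ᶜ of {p, q, r}
  (now 8)
After Iteration 4 the family is unchanged; done.

Hence σ(𝒢) has 8 members: { ∅, {p}, {s}, {p, s}, {q, r}, {p, q, r}, {q, r, s}, S }.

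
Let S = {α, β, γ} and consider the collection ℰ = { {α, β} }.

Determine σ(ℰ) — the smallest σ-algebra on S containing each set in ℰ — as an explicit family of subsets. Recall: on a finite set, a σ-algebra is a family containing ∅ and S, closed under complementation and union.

Begin from { {}, {α, β}, S } (that is, ℰ plus ∅ and S).
Step 1. New:
  {γ}  = ᶜ of {α, β}
  — 4 sets.
Step 2 adds nothing — fixpoint reached.

Therefore σ(ℰ) = { {}, {γ}, {α, β}, S } (|σ(ℰ)| = 4).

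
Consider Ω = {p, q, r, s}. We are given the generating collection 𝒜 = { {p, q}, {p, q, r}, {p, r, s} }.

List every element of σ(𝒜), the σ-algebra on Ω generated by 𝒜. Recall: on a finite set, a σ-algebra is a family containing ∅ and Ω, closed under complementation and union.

Seed the family with 𝒜 together with ∅ and Ω: { ∅, {p, q}, {p, q, r}, {p, r, s}, Ω }.
Pass 1. New:
  {q}  = {p, r, s}ᶜ
  {s}  = {p, q, r}ᶜ
  {r, s}  = {p, q}ᶜ
Pass 2 adds 3:
  {q, s}  = {s} ∪ {q}
  {p, q, s}  = {s} ∪ {p, q}
  {q, r, s}  = {q} ∪ {r, s}
Pass 3: +3 →
  {p}  = {q, r, s}ᶜ
  {r}  = {p, q, s}ᶜ
  {p, r}  = {q, s}ᶜ
Pass 4: +2 →
  {p, s}  = {s} ∪ {p}
  {q, r}  = {r} ∪ {q}
Pass 5: closed — nothing new.

Therefore σ(𝒜) = { ∅, {p}, {q}, {r}, {s}, {p, q}, {p, r}, {p, s}, {q, r}, {q, s}, {r, s}, {p, q, r}, {p, q, s}, {p, r, s}, {q, r, s}, Ω } (|σ(𝒜)| = 16).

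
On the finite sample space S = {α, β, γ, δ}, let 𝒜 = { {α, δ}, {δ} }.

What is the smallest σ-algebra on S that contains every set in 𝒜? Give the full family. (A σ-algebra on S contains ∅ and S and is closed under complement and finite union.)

σ(𝒜) (8 sets): { {}, {α}, {δ}, {α, δ}, {β, γ}, {α, β, γ}, {β, γ, δ}, S }

Trace:
Begin from { {}, {δ}, {α, δ}, S } (that is, 𝒜 plus ∅ and S).
Round 1: 2 new —
  {β, γ}  = ᶜ of {α, δ}
  {α, β, γ}  = ᶜ of {δ}
  (now 6)
Round 2: +1 →
  {β, γ, δ}  = {β, γ} ∪ {δ}
  (now 7)
Round 3: +1 →
  {α}  = ᶜ of {β, γ, δ}
  (now 8)
After Round 4 the family is unchanged; done.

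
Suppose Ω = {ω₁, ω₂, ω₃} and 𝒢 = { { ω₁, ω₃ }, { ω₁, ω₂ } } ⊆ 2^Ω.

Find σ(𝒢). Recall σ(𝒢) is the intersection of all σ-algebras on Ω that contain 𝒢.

Begin from { {}, { ω₁, ω₂ }, { ω₁, ω₃ }, Ω } (that is, 𝒢 plus ∅ and Ω).
Step 1. New:
  { ω₂ }  = Ω∖{ ω₁, ω₃ }
  { ω₃ }  = Ω∖{ ω₁, ω₂ }
  |family| = 6
Step 2: +1 →
  { ω₂, ω₃ }  = { ω₃ } ∪ { ω₂ }
  |family| = 7
Step 3: 1 new —
  { ω₁ }  = Ω∖{ ω₂, ω₃ }
  |family| = 8
Step 4: already closed under ᶜ and ∪.

Therefore σ(𝒢) = { {}, { ω₁ }, { ω₂ }, { ω₃ }, { ω₁, ω₂ }, { ω₁, ω₃ }, { ω₂, ω₃ }, Ω } (|σ(𝒢)| = 8).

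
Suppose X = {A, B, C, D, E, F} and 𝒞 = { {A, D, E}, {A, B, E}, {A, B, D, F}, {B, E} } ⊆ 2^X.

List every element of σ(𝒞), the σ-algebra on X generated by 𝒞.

Begin from { {}, {B, E}, {A, B, E}, {A, D, E}, {A, B, D, F}, X } (that is, 𝒞 plus ∅ and X).
Round 1. New:
  {C, E}  = X∖{A, B, D, F}
  {B, C, F}  = X∖{A, D, E}
  {C, D, F}  = X∖{A, B, E}
  {A, B, D, E}  = {A, D, E} ∪ {A, B, E}
  {A, C, D, F}  = X∖{B, E}
  {A, B, D, E, F}  = {A, D, E} ∪ {A, B, D, F}
  (now 12)
Round 2. New:
  {C}  = X∖{A, B, D, E, F}
  {C, F}  = X∖{A, B, D, E}
  {B, C, E}  = {B, E} ∪ {C, E}
  {A, B, C, E}  = {A, B, E} ∪ {C, E}
  {A, C, D, E}  = {A, D, E} ∪ {C, E}
  {B, C, D, F}  = {B, C, F} ∪ {C, D, F}
  {B, C, E, F}  = {B, E} ∪ {B, C, F}
  {C, D, E, F}  = {C, E} ∪ {C, D, F}
  {A, B, C, D, E}  = {A, B, D, E} ∪ {C, E}
  {A, B, C, D, F}  = {A, B, D, F} ∪ {B, C, F}
  {A, B, C, E, F}  = {B, C, F} ∪ {A, B, E}
  {A, C, D, E, F}  = {A, D, E} ∪ {A, C, D, F}
  {B, C, D, E, F}  = {B, E} ∪ {C, D, F}
  (now 25)
Round 3. New:
  {A}  = X∖{B, C, D, E, F}
  {B}  = X∖{A, C, D, E, F}
  {D}  = X∖{A, B, C, E, F}
  {E}  = X∖{A, B, C, D, F}
  {F}  = X∖{A, B, C, D, E}
  {A, B}  = X∖{C, D, E, F}
  {A, D}  = X∖{B, C, E, F}
  {A, E}  = X∖{B, C, D, F}
  {B, F}  = X∖{A, C, D, E}
  {D, F}  = X∖{A, B, C, E}
  {A, D, F}  = X∖{B, C, E}
  {C, E, F}  = {C, E} ∪ {C, F}
  (now 37)
Round 4. New:
  {A, C}  = {A} ∪ {C}
  {A, F}  = {A} ∪ {F}
  {B, C}  = {B} ∪ {C}
  {B, D}  = {B} ∪ {D}
  {C, D}  = {C} ∪ {D}
  {D, E}  = {E} ∪ {D}
  {E, F}  = {F} ∪ {E}
  {A, B, C}  = {A, B} ∪ {C}
  {A, B, D}  = X∖{C, E, F}
  {A, B, F}  = {A, B} ∪ {B, F}
  {A, C, D}  = {C} ∪ {A, D}
  {A, C, E}  = {A} ∪ {C, E}
  {A, C, F}  = {A} ∪ {C, F}
  {A, E, F}  = {F} ∪ {A, E}
  {B, D, E}  = {B, E} ∪ {D}
  {B, D, F}  = {B} ∪ {D, F}
  {B, E, F}  = {B, E} ∪ {B, F}
  {C, D, E}  = {C, E} ∪ {D}
  {D, E, F}  = {E} ∪ {D, F}
  {A, B, C, F}  = {A, B} ∪ {B, C, F}
  {A, B, E, F}  = {B, F} ∪ {A, B, E}
  {A, C, E, F}  = {A} ∪ {C, E, F}
  {A, D, E, F}  = {A, D, E} ∪ {A, D, F}
  {B, C, D, E}  = {B, C, E} ∪ {D}
  {B, D, E, F}  = {B, E} ∪ {D, F}
  (now 62)
Round 5. New:
  {B, C, D}  = X∖{A, E, F}
  {A, B, C, D}  = X∖{E, F}
  (now 64)
Round 6: closed — nothing new.

|σ(𝒞)| = 64.  σ(𝒞) = { {}, {A}, {B}, {C}, {D}, {E}, {F}, {A, B}, {A, C}, {A, D}, {A, E}, {A, F}, {B, C}, {B, D}, {B, E}, {B, F}, {C, D}, {C, E}, {C, F}, {D, E}, {D, F}, {E, F}, {A, B, C}, {A, B, D}, {A, B, E}, {A, B, F}, {A, C, D}, {A, C, E}, {A, C, F}, {A, D, E}, {A, D, F}, {A, E, F}, {B, C, D}, {B, C, E}, {B, C, F}, {B, D, E}, {B, D, F}, {B, E, F}, {C, D, E}, {C, D, F}, {C, E, F}, {D, E, F}, {A, B, C, D}, {A, B, C, E}, {A, B, C, F}, {A, B, D, E}, {A, B, D, F}, {A, B, E, F}, {A, C, D, E}, {A, C, D, F}, {A, C, E, F}, {A, D, E, F}, {B, C, D, E}, {B, C, D, F}, {B, C, E, F}, {B, D, E, F}, {C, D, E, F}, {A, B, C, D, E}, {A, B, C, D, F}, {A, B, C, E, F}, {A, B, D, E, F}, {A, C, D, E, F}, {B, C, D, E, F}, X }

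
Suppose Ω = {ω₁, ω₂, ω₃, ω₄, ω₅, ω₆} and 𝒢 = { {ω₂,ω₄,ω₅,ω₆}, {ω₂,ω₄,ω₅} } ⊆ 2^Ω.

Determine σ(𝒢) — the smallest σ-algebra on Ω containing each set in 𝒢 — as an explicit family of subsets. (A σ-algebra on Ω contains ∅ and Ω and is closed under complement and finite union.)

Initial family (4 sets): { ∅, {ω₂,ω₄,ω₅}, {ω₂,ω₄,ω₅,ω₆}, Ω }.
Step 1: +2 →
  {ω₁,ω₃}  = complement {ω₂,ω₄,ω₅,ω₆}
  {ω₁,ω₃,ω₆}  = complement {ω₂,ω₄,ω₅}
Step 2 (1 new):
  {ω₁,ω₂,ω₃,ω₄,ω₅}  = {ω₁,ω₃} ∪ {ω₂,ω₄,ω₅}
Step 3 adds 1:
  {ω₆}  = complement {ω₁,ω₂,ω₃,ω₄,ω₅}
After Step 4 the family is unchanged; done.

Therefore σ(𝒢) = { ∅, {ω₆}, {ω₁,ω₃}, {ω₁,ω₃,ω₆}, {ω₂,ω₄,ω₅}, {ω₂,ω₄,ω₅,ω₆}, {ω₁,ω₂,ω₃,ω₄,ω₅}, Ω } (|σ(𝒢)| = 8).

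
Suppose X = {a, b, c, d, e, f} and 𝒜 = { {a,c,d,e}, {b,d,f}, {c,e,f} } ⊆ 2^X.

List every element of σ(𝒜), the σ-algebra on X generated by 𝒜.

|σ(𝒜)| = 32.  σ(𝒜) = { ∅, {a}, {b}, {d}, {f}, {a,b}, {a,d}, {a,f}, {b,d}, {b,f}, {c,e}, {d,f}, {a,b,d}, {a,b,f}, {a,c,e}, {a,d,f}, {b,c,e}, {b,d,f}, {c,d,e}, {c,e,f}, {a,b,c,e}, {a,b,d,f}, {a,c,d,e}, {a,c,e,f}, {b,c,d,e}, {b,c,e,f}, {c,d,e,f}, {a,b,c,d,e}, {a,b,c,e,f}, {a,c,d,e,f}, {b,c,d,e,f}, X }

Trace:
Begin from { ∅, {b,d,f}, {c,e,f}, {a,c,d,e}, X } (that is, 𝒜 plus ∅ and X).
Step 1: 5 new —
  {b,f}  = X∖{a,c,d,e}
  {a,b,d}  = X∖{c,e,f}
  {a,c,e}  = X∖{b,d,f}
  {a,c,d,e,f}  = {a,c,d,e} ∪ {c,e,f}
  {b,c,d,e,f}  = {b,d,f} ∪ {c,e,f}
  (now 10)
Step 2 (7 new):
  {a}  = X∖{b,c,d,e,f}
  {b}  = X∖{a,c,d,e,f}
  {a,b,d,f}  = {b,d,f} ∪ {a,b,d}
  {a,c,e,f}  = {a,c,e} ∪ {c,e,f}
  {b,c,e,f}  = {b,f} ∪ {c,e,f}
  {a,b,c,d,e}  = {a,c,e} ∪ {a,b,d}
  {a,b,c,e,f}  = {a,c,e} ∪ {b,f}
  (now 17)
Step 3: 8 new —
  {d}  = X∖{a,b,c,e,f}
  {f}  = X∖{a,b,c,d,e}
  {a,b}  = {b} ∪ {a}
  {a,d}  = X∖{b,c,e,f}
  {b,d}  = X∖{a,c,e,f}
  {c,e}  = X∖{a,b,d,f}
  {a,b,f}  = {b,f} ∪ {a}
  {a,b,c,e}  = {a,c,e} ∪ {b}
  (now 25)
Step 4. New:
  {a,f}  = {a} ∪ {f}
  {d,f}  = X∖{a,b,c,e}
  {a,d,f}  = {f} ∪ {a,d}
  {b,c,e}  = {b} ∪ {c,e}
  {c,d,e}  = X∖{a,b,f}
  {b,c,d,e}  = {c,e} ∪ {b,d}
  {c,d,e,f}  = X∖{a,b}
  (now 32)
Step 5: stable.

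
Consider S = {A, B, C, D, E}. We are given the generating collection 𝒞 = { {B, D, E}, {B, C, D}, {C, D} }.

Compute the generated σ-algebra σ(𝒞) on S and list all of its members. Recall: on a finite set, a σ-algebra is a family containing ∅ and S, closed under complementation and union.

Answer: σ(𝒞) = { {}, {A}, {B}, {C}, {D}, {E}, {A, B}, {A, C}, {A, D}, {A, E}, {B, C}, {B, D}, {B, E}, {C, D}, {C, E}, {D, E}, {A, B, C}, {A, B, D}, {A, B, E}, {A, C, D}, {A, C, E}, {A, D, E}, {B, C, D}, {B, C, E}, {B, D, E}, {C, D, E}, {A, B, C, D}, {A, B, C, E}, {A, B, D, E}, {A, C, D, E}, {B, C, D, E}, S }

Check:
Seed the family with 𝒞 together with ∅ and S: { {}, {C, D}, {B, C, D}, {B, D, E}, S }.
Step 1: +4 →
  {A, C}  = ᶜ of {B, D, E}
  {A, E}  = ᶜ of {B, C, D}
  {A, B, E}  = ᶜ of {C, D}
  {B, C, D, E}  = {C, D} ∪ {B, D, E}
  [9 total]
Step 2 adds 7:
  {A}  = ᶜ of {B, C, D, E}
  {A, C, D}  = {C, D} ∪ {A, C}
  {A, C, E}  = {A, C} ∪ {A, E}
  {A, B, C, D}  = {B, C, D} ∪ {A, C}
  {A, B, C, E}  = {A, B, E} ∪ {A, C}
  {A, B, D, E}  = {A, B, E} ∪ {B, D, E}
  {A, C, D, E}  = {C, D} ∪ {A, E}
  [16 total]
Step 3 (6 new):
  {B}  = ᶜ of {A, C, D, E}
  {C}  = ᶜ of {A, B, D, E}
  {D}  = ᶜ of {A, B, C, E}
  {E}  = ᶜ of {A, B, C, D}
  {B, D}  = ᶜ of {A, C, E}
  {B, E}  = ᶜ of {A, C, D}
  [22 total]
Step 4 (10 new):
  {A, B}  = {B} ∪ {A}
  {A, D}  = {D} ∪ {A}
  {B, C}  = {B} ∪ {C}
  {C, E}  = {E} ∪ {C}
  {D, E}  = {E} ∪ {D}
  {A, B, C}  = {B} ∪ {A, C}
  {A, B, D}  = {B, D} ∪ {A}
  {A, D, E}  = {A, E} ∪ {D}
  {B, C, E}  = {B, E} ∪ {C}
  {C, D, E}  = {C, D} ∪ {E}
  [32 total]
Step 5 adds nothing — fixpoint reached.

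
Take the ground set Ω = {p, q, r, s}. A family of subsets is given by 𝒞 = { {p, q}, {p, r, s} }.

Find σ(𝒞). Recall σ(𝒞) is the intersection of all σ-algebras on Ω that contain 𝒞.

Answer: σ(𝒞) = { {}, {p}, {q}, {p, q}, {r, s}, {p, r, s}, {q, r, s}, Ω }

Derivation:
Seed the family with 𝒞 together with ∅ and Ω: { {}, {p, q}, {p, r, s}, Ω }.
Round 1. New:
  {q}  = {p, r, s}ᶜ
  {r, s}  = {p, q}ᶜ
  [6 total]
Round 2. New:
  {q, r, s}  = {r, s} ∪ {q}
  [7 total]
Round 3 adds 1:
  {p}  = {q, r, s}ᶜ
  [8 total]
Round 4 adds nothing — fixpoint reached.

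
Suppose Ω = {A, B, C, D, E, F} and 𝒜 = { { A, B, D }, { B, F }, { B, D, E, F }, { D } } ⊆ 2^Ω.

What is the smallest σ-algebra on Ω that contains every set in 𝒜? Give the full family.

Seed the family with 𝒜 together with ∅ and Ω: { {}, { D }, { B, F }, { A, B, D }, { B, D, E, F }, Ω }.
Round 1 (7 new):
  { A, C }  = ᶜ of { B, D, E, F }
  { B, D, F }  = { D } ∪ { B, F }
  { C, E, F }  = ᶜ of { A, B, D }
  { A, B, D, F }  = { B, F } ∪ { A, B, D }
  { A, C, D, E }  = ᶜ of { B, F }
  { A, B, C, E, F }  = ᶜ of { D }
  { A, B, D, E, F }  = { B, D, E, F } ∪ { A, B, D }
  — 13 sets.
Round 2: 13 new —
  { C }  = ᶜ of { A, B, D, E, F }
  { C, E }  = ᶜ of { A, B, D, F }
  { A, C, D }  = { A, C } ∪ { D }
  { A, C, E }  = ᶜ of { B, D, F }
  { A, B, C, D }  = { A, B, D } ∪ { A, C }
  { A, B, C, F }  = { B, F } ∪ { A, C }
  { A, C, E, F }  = { A, C } ∪ { C, E, F }
  { B, C, E, F }  = { B, F } ∪ { C, E, F }
  { C, D, E, F }  = { C, E, F } ∪ { D }
  { A, B, C, D, E }  = { A, B, D } ∪ { A, C, D, E }
  { A, B, C, D, F }  = { B, D, F } ∪ { A, C }
  { A, C, D, E, F }  = { A, C, D, E } ∪ { C, E, F }
  { B, C, D, E, F }  = { B, D, F } ∪ { C, E, F }
  — 26 sets.
Round 3: 14 new —
  { A }  = ᶜ of { B, C, D, E, F }
  { B }  = ᶜ of { A, C, D, E, F }
  { E }  = ᶜ of { A, B, C, D, F }
  { F }  = ᶜ of { A, B, C, D, E }
  { A, B }  = ᶜ of { C, D, E, F }
  { A, D }  = ᶜ of { B, C, E, F }
  { B, D }  = ᶜ of { A, C, E, F }
  { C, D }  = { C } ∪ { D }
  { D, E }  = ᶜ of { A, B, C, F }
  { E, F }  = ᶜ of { A, B, C, D }
  { B, C, F }  = { B, F } ∪ { C }
  { B, E, F }  = ᶜ of { A, C, D }
  { C, D, E }  = { C, E } ∪ { D }
  { B, C, D, F }  = { B, D, F } ∪ { C }
  — 40 sets.
Round 4. New:
  { A, E }  = ᶜ of { B, C, D, F }
  { A, F }  = { A } ∪ { F }
  { B, C }  = { B } ∪ { C }
  { B, E }  = { B } ∪ { E }
  { C, F }  = { C } ∪ { F }
  { D, F }  = { D } ∪ { F }
  { A, B, C }  = { B } ∪ { A, C }
  { A, B, E }  = { A, B } ∪ { E }
  { A, B, F }  = ᶜ of { C, D, E }
  { A, C, F }  = { A, C } ∪ { F }
  { A, D, E }  = ᶜ of { B, C, F }
  { A, D, F }  = { A, D } ∪ { F }
  { A, E, F }  = { A } ∪ { E, F }
  { B, C, D }  = { C, D } ∪ { B }
  { B, C, E }  = { B } ∪ { C, E }
  { B, D, E }  = { B } ∪ { D, E }
  { C, D, F }  = { C, D } ∪ { F }
  { D, E, F }  = { D, E } ∪ { E, F }
  { A, B, C, E }  = { A, C, E } ∪ { B }
  { A, B, D, E }  = { D, E } ∪ { A, B }
  { A, B, E, F }  = ᶜ of { C, D }
  { A, C, D, F }  = { A, C, D } ∪ { F }
  { A, D, E, F }  = { E, F } ∪ { A, D }
  { B, C, D, E }  = { B } ∪ { C, D, E }
  — 64 sets.
Round 5 adds nothing — fixpoint reached.

Hence σ(𝒜) has 64 members: { {}, { A }, { B }, { C }, { D }, { E }, { F }, { A, B }, { A, C }, { A, D }, { A, E }, { A, F }, { B, C }, { B, D }, { B, E }, { B, F }, { C, D }, { C, E }, { C, F }, { D, E }, { D, F }, { E, F }, { A, B, C }, { A, B, D }, { A, B, E }, { A, B, F }, { A, C, D }, { A, C, E }, { A, C, F }, { A, D, E }, { A, D, F }, { A, E, F }, { B, C, D }, { B, C, E }, { B, C, F }, { B, D, E }, { B, D, F }, { B, E, F }, { C, D, E }, { C, D, F }, { C, E, F }, { D, E, F }, { A, B, C, D }, { A, B, C, E }, { A, B, C, F }, { A, B, D, E }, { A, B, D, F }, { A, B, E, F }, { A, C, D, E }, { A, C, D, F }, { A, C, E, F }, { A, D, E, F }, { B, C, D, E }, { B, C, D, F }, { B, C, E, F }, { B, D, E, F }, { C, D, E, F }, { A, B, C, D, E }, { A, B, C, D, F }, { A, B, C, E, F }, { A, B, D, E, F }, { A, C, D, E, F }, { B, C, D, E, F }, Ω }.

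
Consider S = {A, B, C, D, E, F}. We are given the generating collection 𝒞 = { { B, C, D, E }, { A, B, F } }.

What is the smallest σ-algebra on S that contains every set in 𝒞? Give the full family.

Answer: σ(𝒞) = { {}, { B }, { A, F }, { A, B, F }, { C, D, E }, { B, C, D, E }, { A, C, D, E, F }, S }

Working:
Initial family (4 sets): { {}, { A, B, F }, { B, C, D, E }, S }.
Round 1. New:
  { A, F }  = S∖{ B, C, D, E }
  { C, D, E }  = S∖{ A, B, F }
  — 6 sets.
Round 2: +1 →
  { A, C, D, E, F }  = { C, D, E } ∪ { A, F }
  — 7 sets.
Round 3 (1 new):
  { B }  = S∖{ A, C, D, E, F }
  — 8 sets.
Round 4: stable.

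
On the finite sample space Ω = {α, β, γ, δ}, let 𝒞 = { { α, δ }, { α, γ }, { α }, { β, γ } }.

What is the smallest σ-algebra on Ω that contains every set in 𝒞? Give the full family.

Seed the family with 𝒞 together with ∅ and Ω: { {}, { α }, { α, γ }, { α, δ }, { β, γ }, Ω }.
Pass 1: 4 new —
  { β, δ }  = complement { α, γ }
  { α, β, γ }  = { β, γ } ∪ { α, γ }
  { α, γ, δ }  = { α, δ } ∪ { α, γ }
  { β, γ, δ }  = complement { α }
  [10 total]
Pass 2: +3 →
  { β }  = complement { α, γ, δ }
  { δ }  = complement { α, β, γ }
  { α, β, δ }  = { α, δ } ∪ { β, δ }
  [13 total]
Pass 3: +2 →
  { γ }  = complement { α, β, δ }
  { α, β }  = { β } ∪ { α }
  [15 total]
Pass 4 (1 new):
  { γ, δ }  = complement { α, β }
  [16 total]
After Pass 5 the family is unchanged; done.

σ(𝒞) = { {}, { α }, { β }, { γ }, { δ }, { α, β }, { α, γ }, { α, δ }, { β, γ }, { β, δ }, { γ, δ }, { α, β, γ }, { α, β, δ }, { α, γ, δ }, { β, γ, δ }, Ω }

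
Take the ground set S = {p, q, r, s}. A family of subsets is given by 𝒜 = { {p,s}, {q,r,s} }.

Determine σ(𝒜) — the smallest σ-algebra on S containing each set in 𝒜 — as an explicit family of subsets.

σ(𝒜) = { {}, {p}, {s}, {p,s}, {q,r}, {p,q,r}, {q,r,s}, S }

Trace:
Begin from { {}, {p,s}, {q,r,s}, S } (that is, 𝒜 plus ∅ and S).
Round 1: +2 →
  {p}  = {q,r,s}ᶜ
  {q,r}  = {p,s}ᶜ
  (now 6)
Round 2. New:
  {p,q,r}  = {q,r} ∪ {p}
  (now 7)
Round 3. New:
  {s}  = {p,q,r}ᶜ
  (now 8)
Round 4 adds nothing — fixpoint reached.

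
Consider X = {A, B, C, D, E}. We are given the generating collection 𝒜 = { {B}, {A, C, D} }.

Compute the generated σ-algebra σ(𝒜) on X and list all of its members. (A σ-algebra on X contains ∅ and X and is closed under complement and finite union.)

Initial family (4 sets): { {}, {B}, {A, C, D}, X }.
Iteration 1 (3 new):
  {B, E}  = complement {A, C, D}
  {A, B, C, D}  = {B} ∪ {A, C, D}
  {A, C, D, E}  = complement {B}
  |family| = 7
Iteration 2 (1 new):
  {E}  = complement {A, B, C, D}
  |family| = 8
Iteration 3: already closed under ᶜ and ∪.

Hence σ(𝒜) has 8 members: { {}, {B}, {E}, {B, E}, {A, C, D}, {A, B, C, D}, {A, C, D, E}, X }.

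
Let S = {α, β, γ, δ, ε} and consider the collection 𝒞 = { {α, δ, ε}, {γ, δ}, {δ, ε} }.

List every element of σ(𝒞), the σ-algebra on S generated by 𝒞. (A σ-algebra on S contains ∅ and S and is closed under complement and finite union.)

Begin from { {}, {γ, δ}, {δ, ε}, {α, δ, ε}, S } (that is, 𝒞 plus ∅ and S).
Round 1. New:
  {β, γ}  = {α, δ, ε}ᶜ
  {α, β, γ}  = {δ, ε}ᶜ
  {α, β, ε}  = {γ, δ}ᶜ
  {γ, δ, ε}  = {δ, ε} ∪ {γ, δ}
  {α, γ, δ, ε}  = {α, δ, ε} ∪ {γ, δ}
  [10 total]
Round 2 (7 new):
  {β}  = {α, γ, δ, ε}ᶜ
  {α, β}  = {γ, δ, ε}ᶜ
  {β, γ, δ}  = {γ, δ} ∪ {β, γ}
  {α, β, γ, δ}  = {γ, δ} ∪ {α, β, γ}
  {α, β, γ, ε}  = {α, β, γ} ∪ {α, β, ε}
  {α, β, δ, ε}  = {α, δ, ε} ∪ {α, β, ε}
  {β, γ, δ, ε}  = {γ, δ, ε} ∪ {β, γ}
  [17 total]
Round 3: +6 →
  {α}  = {β, γ, δ, ε}ᶜ
  {γ}  = {α, β, δ, ε}ᶜ
  {δ}  = {α, β, γ, ε}ᶜ
  {ε}  = {α, β, γ, δ}ᶜ
  {α, ε}  = {β, γ, δ}ᶜ
  {β, δ, ε}  = {δ, ε} ∪ {β}
  [23 total]
Round 4 (9 new):
  {α, γ}  = {β, δ, ε}ᶜ
  {α, δ}  = {δ} ∪ {α}
  {β, δ}  = {β} ∪ {δ}
  {β, ε}  = {β} ∪ {ε}
  {γ, ε}  = {ε} ∪ {γ}
  {α, β, δ}  = {α, β} ∪ {δ}
  {α, γ, δ}  = {γ, δ} ∪ {α}
  {α, γ, ε}  = {γ} ∪ {α, ε}
  {β, γ, ε}  = {ε} ∪ {β, γ}
  [32 total]
Round 5: stable.

Therefore σ(𝒞) = { {}, {α}, {β}, {γ}, {δ}, {ε}, {α, β}, {α, γ}, {α, δ}, {α, ε}, {β, γ}, {β, δ}, {β, ε}, {γ, δ}, {γ, ε}, {δ, ε}, {α, β, γ}, {α, β, δ}, {α, β, ε}, {α, γ, δ}, {α, γ, ε}, {α, δ, ε}, {β, γ, δ}, {β, γ, ε}, {β, δ, ε}, {γ, δ, ε}, {α, β, γ, δ}, {α, β, γ, ε}, {α, β, δ, ε}, {α, γ, δ, ε}, {β, γ, δ, ε}, S } (|σ(𝒞)| = 32).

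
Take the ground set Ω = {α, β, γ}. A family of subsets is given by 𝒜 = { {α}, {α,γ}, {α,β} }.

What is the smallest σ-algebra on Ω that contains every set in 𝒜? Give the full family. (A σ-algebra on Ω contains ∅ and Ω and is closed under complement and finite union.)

|σ(𝒜)| = 8.  σ(𝒜) = { {}, {α}, {β}, {γ}, {α,β}, {α,γ}, {β,γ}, Ω }

Check:
Initial family (5 sets): { {}, {α}, {α,β}, {α,γ}, Ω }.
Step 1: +3 →
  {β}  = complement {α,γ}
  {γ}  = complement {α,β}
  {β,γ}  = complement {α}
  [8 total]
Step 2 adds nothing — fixpoint reached.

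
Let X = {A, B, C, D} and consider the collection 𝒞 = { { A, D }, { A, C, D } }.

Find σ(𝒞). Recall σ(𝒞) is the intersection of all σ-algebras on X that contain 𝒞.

Begin from { {  }, { A, D }, { A, C, D }, X } (that is, 𝒞 plus ∅ and X).
Pass 1: 2 new —
  { B }  = ᶜ of { A, C, D }
  { B, C }  = ᶜ of { A, D }
Pass 2. New:
  { A, B, D }  = { A, D } ∪ { B }
Pass 3: +1 →
  { C }  = ᶜ of { A, B, D }
Pass 4: no new sets; the family is a σ-algebra.

Hence σ(𝒞) has 8 members: { {  }, { B }, { C }, { A, D }, { B, C }, { A, B, D }, { A, C, D }, X }.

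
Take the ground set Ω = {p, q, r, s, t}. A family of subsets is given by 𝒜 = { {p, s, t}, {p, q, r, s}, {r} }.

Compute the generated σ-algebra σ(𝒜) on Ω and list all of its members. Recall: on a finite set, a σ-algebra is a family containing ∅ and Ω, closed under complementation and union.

Initial family (5 sets): { {}, {r}, {p, s, t}, {p, q, r, s}, Ω }.
Step 1 adds 4:
  {t}  = complement {p, q, r, s}
  {q, r}  = complement {p, s, t}
  {p, q, s, t}  = complement {r}
  {p, r, s, t}  = {p, s, t} ∪ {r}
  |family| = 9
Step 2 (3 new):
  {q}  = complement {p, r, s, t}
  {r, t}  = {t} ∪ {r}
  {q, r, t}  = {t} ∪ {q, r}
  |family| = 12
Step 3: +3 →
  {p, s}  = complement {q, r, t}
  {q, t}  = {q} ∪ {t}
  {p, q, s}  = complement {r, t}
  |family| = 15
Step 4: 1 new —
  {p, r, s}  = complement {q, t}
  |family| = 16
Step 5: stable.

σ(𝒜) = { {}, {q}, {r}, {t}, {p, s}, {q, r}, {q, t}, {r, t}, {p, q, s}, {p, r, s}, {p, s, t}, {q, r, t}, {p, q, r, s}, {p, q, s, t}, {p, r, s, t}, Ω }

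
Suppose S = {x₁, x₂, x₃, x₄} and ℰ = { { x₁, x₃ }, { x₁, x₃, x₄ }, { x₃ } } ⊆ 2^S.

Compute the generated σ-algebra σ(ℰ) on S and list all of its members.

Start: ℰ ∪ {∅, S} = { {}, { x₃ }, { x₁, x₃ }, { x₁, x₃, x₄ }, S }.
Iteration 1. New:
  { x₂ }  = complement { x₁, x₃, x₄ }
  { x₂, x₄ }  = complement { x₁, x₃ }
  { x₁, x₂, x₄ }  = complement { x₃ }
  (now 8)
Iteration 2: 3 new —
  { x₂, x₃ }  = { x₃ } ∪ { x₂ }
  { x₁, x₂, x₃ }  = { x₂ } ∪ { x₁, x₃ }
  { x₂, x₃, x₄ }  = { x₃ } ∪ { x₂, x₄ }
  (now 11)
Iteration 3 adds 3:
  { x₁ }  = complement { x₂, x₃, x₄ }
  { x₄ }  = complement { x₁, x₂, x₃ }
  { x₁, x₄ }  = complement { x₂, x₃ }
  (now 14)
Iteration 4 (2 new):
  { x₁, x₂ }  = { x₂ } ∪ { x₁ }
  { x₃, x₄ }  = { x₃ } ∪ { x₄ }
  (now 16)
Iteration 5: stable.

Therefore σ(ℰ) = { {}, { x₁ }, { x₂ }, { x₃ }, { x₄ }, { x₁, x₂ }, { x₁, x₃ }, { x₁, x₄ }, { x₂, x₃ }, { x₂, x₄ }, { x₃, x₄ }, { x₁, x₂, x₃ }, { x₁, x₂, x₄ }, { x₁, x₃, x₄ }, { x₂, x₃, x₄ }, S } (|σ(ℰ)| = 16).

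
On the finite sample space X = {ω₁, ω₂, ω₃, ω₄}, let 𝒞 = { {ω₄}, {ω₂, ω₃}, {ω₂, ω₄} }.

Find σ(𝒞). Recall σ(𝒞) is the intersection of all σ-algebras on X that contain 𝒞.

Begin from { ∅, {ω₄}, {ω₂, ω₃}, {ω₂, ω₄}, X } (that is, 𝒞 plus ∅ and X).
Iteration 1 (4 new):
  {ω₁, ω₃}  = {ω₂, ω₄}ᶜ
  {ω₁, ω₄}  = {ω₂, ω₃}ᶜ
  {ω₁, ω₂, ω₃}  = {ω₄}ᶜ
  {ω₂, ω₃, ω₄}  = {ω₂, ω₃} ∪ {ω₄}
  (now 9)
Iteration 2. New:
  {ω₁}  = {ω₂, ω₃, ω₄}ᶜ
  {ω₁, ω₂, ω₄}  = {ω₁, ω₄} ∪ {ω₂, ω₄}
  {ω₁, ω₃, ω₄}  = {ω₁, ω₄} ∪ {ω₁, ω₃}
  (now 12)
Iteration 3: 2 new —
  {ω₂}  = {ω₁, ω₃, ω₄}ᶜ
  {ω₃}  = {ω₁, ω₂, ω₄}ᶜ
  (now 14)
Iteration 4. New:
  {ω₁, ω₂}  = {ω₂} ∪ {ω₁}
  {ω₃, ω₄}  = {ω₃} ∪ {ω₄}
  (now 16)
Iteration 5: no new sets; the family is a σ-algebra.

Hence σ(𝒞) has 16 members: { ∅, {ω₁}, {ω₂}, {ω₃}, {ω₄}, {ω₁, ω₂}, {ω₁, ω₃}, {ω₁, ω₄}, {ω₂, ω₃}, {ω₂, ω₄}, {ω₃, ω₄}, {ω₁, ω₂, ω₃}, {ω₁, ω₂, ω₄}, {ω₁, ω₃, ω₄}, {ω₂, ω₃, ω₄}, X }.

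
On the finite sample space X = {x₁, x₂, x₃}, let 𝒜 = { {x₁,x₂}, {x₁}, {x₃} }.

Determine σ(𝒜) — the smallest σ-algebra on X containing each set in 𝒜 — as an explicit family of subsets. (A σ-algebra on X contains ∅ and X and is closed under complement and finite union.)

σ(𝒜) = { ∅, {x₁}, {x₂}, {x₃}, {x₁,x₂}, {x₁,x₃}, {x₂,x₃}, X }

Derivation:
Initial family (5 sets): { ∅, {x₁}, {x₃}, {x₁,x₂}, X }.
Step 1. New:
  {x₁,x₃}  = {x₃} ∪ {x₁}
  {x₂,x₃}  = complement {x₁}
Step 2: +1 →
  {x₂}  = complement {x₁,x₃}
Step 3: already closed under ᶜ and ∪.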